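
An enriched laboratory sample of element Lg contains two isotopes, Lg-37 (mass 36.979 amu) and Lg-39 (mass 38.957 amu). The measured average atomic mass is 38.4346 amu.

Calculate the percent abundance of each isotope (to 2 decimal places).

Lg-37: 26.41%, Lg-39: 73.59%

Writing the weighted mean with unknown fraction x of Lg-37:
36.979·x + 38.957·(1 − x) = 38.4346
(36.979 − 38.957)·x = 38.4346 − 38.957
x = -0.5224 / -1.978 = 0.26411 → 26.41% Lg-37, 73.59% Lg-39.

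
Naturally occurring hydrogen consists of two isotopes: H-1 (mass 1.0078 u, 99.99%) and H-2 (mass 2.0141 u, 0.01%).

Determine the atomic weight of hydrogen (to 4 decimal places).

Weight each isotope mass by its fractional abundance: 0.9999 × 1.0078 + 0.0001 × 2.0141
= 1.00770 + 0.00020 = 1.00790 u

1.0079 u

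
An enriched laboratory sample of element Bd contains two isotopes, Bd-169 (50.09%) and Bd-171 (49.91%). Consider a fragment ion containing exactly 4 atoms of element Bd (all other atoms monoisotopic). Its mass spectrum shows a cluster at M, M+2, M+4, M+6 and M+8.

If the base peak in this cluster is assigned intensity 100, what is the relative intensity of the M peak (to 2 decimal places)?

(0.5009 + 0.4991)^4 gives M 0.0630, M+2 0.2509, M+4 0.3750, M+6 0.2491, M+8 0.0621; the largest is M+4.
P(M+4) = C(4,2) × 0.5009^2 × 0.4991^2 = 6 × 0.25090081 × 0.24910081 = 0.374998 (base)
P(M) = C(4,0) × 0.5009^4 × 0.4991^0 = 1 × 0.06295122 × 1.0000 = 0.062951
Relative intensity = 0.062951 / 0.374998 × 100 = 16.79

16.79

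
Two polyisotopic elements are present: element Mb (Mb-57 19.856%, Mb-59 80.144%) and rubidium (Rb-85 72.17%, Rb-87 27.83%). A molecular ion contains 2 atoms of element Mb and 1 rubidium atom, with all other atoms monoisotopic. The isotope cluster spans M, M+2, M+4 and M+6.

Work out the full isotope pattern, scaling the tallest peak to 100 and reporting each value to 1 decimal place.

Element Mb pattern (n=2): 0.03942607 : 0.31826785 : 0.64230607
Rubidium pattern (n=1): 0.7217 : 0.2783
Convolve the two distributions (both contribute in 2-u steps):
  M: 0.03942607×0.7217 = 0.028454
  M+2: 0.03942607×0.2783 + 0.31826785×0.7217 = 0.240666
  M+4: 0.31826785×0.2783 + 0.64230607×0.7217 = 0.552126
  M+6: 0.64230607×0.2783 = 0.178754
Scale to base peak (0.552126) = 100: 5.2 : 43.6 : 100.0 : 32.4

5.2 : 43.6 : 100.0 : 32.4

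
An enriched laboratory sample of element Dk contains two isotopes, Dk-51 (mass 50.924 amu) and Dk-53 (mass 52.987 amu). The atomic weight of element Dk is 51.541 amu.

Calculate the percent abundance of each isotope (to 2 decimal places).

Dk-51: 70.09%, Dk-53: 29.91%

Let x be the fractional abundance of Dk-51; then Dk-53 has abundance 1 − x.
50.924·x + 52.987·(1 − x) = 51.541
(50.924 − 52.987)·x = 51.541 − 52.987
x = -1.446 / -2.063 = 0.70092 → 70.09% Dk-51, 29.91% Dk-53.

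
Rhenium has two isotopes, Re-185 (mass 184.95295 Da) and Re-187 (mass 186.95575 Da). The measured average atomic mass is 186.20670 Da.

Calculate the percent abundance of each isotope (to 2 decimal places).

Let x be the fractional abundance of Re-185; then Re-187 has abundance 1 − x.
184.95295·x + 186.95575·(1 − x) = 186.20670
(184.95295 − 186.95575)·x = 186.20670 − 186.95575
x = -0.74905 / -2.00280 = 0.37400 → 37.40% Re-185, 62.60% Re-187.

Re-185: 37.40%, Re-187: 62.60%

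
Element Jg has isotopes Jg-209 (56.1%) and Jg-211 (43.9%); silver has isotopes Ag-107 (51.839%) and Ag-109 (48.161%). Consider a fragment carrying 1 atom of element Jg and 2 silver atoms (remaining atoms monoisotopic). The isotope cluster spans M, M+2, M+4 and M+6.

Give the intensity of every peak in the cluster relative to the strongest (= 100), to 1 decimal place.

Element Jg pattern (n=1): 0.5610 : 0.4390
Silver pattern (n=2): 0.26872819 : 0.49932362 : 0.23194819
Convolve the two distributions (both contribute in 2-u steps):
  M: 0.5610×0.26872819 = 0.150757
  M+2: 0.5610×0.49932362 + 0.4390×0.26872819 = 0.398092
  M+4: 0.5610×0.23194819 + 0.4390×0.49932362 = 0.349326
  M+6: 0.4390×0.23194819 = 0.101825
Scale to base peak (0.398092) = 100: 37.9 : 100.0 : 87.8 : 25.6

37.9 : 100.0 : 87.8 : 25.6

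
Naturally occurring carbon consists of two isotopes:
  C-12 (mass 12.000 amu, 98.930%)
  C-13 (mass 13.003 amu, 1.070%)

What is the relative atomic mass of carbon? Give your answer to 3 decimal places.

The abundance-weighted mean is 0.98930 × 12.000 + 0.01070 × 13.003
= 11.8716 + 0.1391 = 12.0107 amu

12.011 amu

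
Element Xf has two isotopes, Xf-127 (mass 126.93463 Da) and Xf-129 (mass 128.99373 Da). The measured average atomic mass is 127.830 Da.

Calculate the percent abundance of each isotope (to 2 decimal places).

Xf-127: 56.52%, Xf-129: 43.48%

Writing the weighted mean with unknown fraction x of Xf-127:
126.93463·x + 128.99373·(1 − x) = 127.830
(126.93463 − 128.99373)·x = 127.830 − 128.99373
x = -1.16373 / -2.05910 = 0.56516 → 56.52% Xf-127, 43.48% Xf-129.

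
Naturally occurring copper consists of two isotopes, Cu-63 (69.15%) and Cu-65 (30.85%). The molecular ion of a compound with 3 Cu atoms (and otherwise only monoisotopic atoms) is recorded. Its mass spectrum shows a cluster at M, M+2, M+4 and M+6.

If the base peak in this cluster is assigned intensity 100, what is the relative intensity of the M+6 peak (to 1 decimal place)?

Term probabilities: M 0.3307, M+2 0.4425, M+4 0.1974, M+6 0.0294. Base peak = M+2.
P(M+2) = C(3,1) × 0.6915^2 × 0.3085^1 = 3 × 0.47817225 × 0.3085 = 0.442548 (base)
P(M+6) = C(3,3) × 0.6915^0 × 0.3085^3 = 1 × 1.0000 × 0.02936064 = 0.029361
Relative intensity = 0.029361 / 0.442548 × 100 = 6.6

6.6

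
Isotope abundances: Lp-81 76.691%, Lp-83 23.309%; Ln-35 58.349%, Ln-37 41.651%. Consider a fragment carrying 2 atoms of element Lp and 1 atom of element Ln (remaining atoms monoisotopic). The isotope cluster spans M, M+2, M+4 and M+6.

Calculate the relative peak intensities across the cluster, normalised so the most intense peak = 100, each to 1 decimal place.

Element Lp pattern (n=2): 0.58815095 : 0.3575181 : 0.05433095
Element Ln pattern (n=1): 0.58349 : 0.41651
Convolve the two distributions (both contribute in 2-u steps):
  M: 0.58815095×0.58349 = 0.343180
  M+2: 0.58815095×0.41651 + 0.3575181×0.58349 = 0.453579
  M+4: 0.3575181×0.41651 + 0.05433095×0.58349 = 0.180611
  M+6: 0.05433095×0.41651 = 0.022629
Scale to base peak (0.453579) = 100: 75.7 : 100.0 : 39.8 : 5.0

75.7 : 100.0 : 39.8 : 5.0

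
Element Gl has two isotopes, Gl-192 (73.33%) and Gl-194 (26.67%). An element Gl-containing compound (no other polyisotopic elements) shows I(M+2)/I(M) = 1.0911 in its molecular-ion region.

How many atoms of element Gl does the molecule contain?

3

The M+2/M ratio from n Gl atoms is n · q/p = n · 0.2667/0.7333.
n = 1.0911 × 0.7333/0.2667 = 3.00 ≈ 3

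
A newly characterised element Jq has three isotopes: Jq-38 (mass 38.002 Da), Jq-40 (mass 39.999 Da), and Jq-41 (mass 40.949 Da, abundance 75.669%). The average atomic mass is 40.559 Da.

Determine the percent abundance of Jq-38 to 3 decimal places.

7.955%

The remaining 24.331% is split between Jq-38 (fraction x) and Jq-40 (fraction 0.24331 − x).
Substituting: 38.002x + 39.999(0.24331 − x) = 9.57330119
(38.002 − 39.999)x = -0.1588555  ⇒  x = 0.07955, y = 0.16376
Jq-38: 7.955%, Jq-40: 16.376%.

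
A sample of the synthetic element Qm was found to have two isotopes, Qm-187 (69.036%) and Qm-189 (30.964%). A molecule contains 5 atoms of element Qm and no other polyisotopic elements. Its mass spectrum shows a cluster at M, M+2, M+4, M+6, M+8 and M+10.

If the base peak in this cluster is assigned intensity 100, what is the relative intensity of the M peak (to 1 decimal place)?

44.6

Binomial terms of (0.69036 + 0.30964)^5: M 0.1568, M+2 0.3517, M+4 0.3155, M+6 0.1415, M+8 0.0317, M+10 0.0028 → M+2 is the base peak.
P(M+2) = C(5,1) × 0.69036^4 × 0.30964^1 = 5 × 0.22714463 × 0.30964 = 0.351665 (base)
P(M) = C(5,0) × 0.69036^5 × 0.30964^0 = 1 × 0.15681157 × 1.0000 = 0.156812
Relative intensity = 0.156812 / 0.351665 × 100 = 44.6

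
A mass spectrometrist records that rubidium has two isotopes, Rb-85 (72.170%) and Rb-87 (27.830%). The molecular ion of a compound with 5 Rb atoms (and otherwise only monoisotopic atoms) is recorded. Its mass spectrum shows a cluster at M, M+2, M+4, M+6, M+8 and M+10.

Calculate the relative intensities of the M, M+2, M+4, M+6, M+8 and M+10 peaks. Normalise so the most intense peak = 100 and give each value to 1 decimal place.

Expanding (0.72170 + 0.27830)^5:
P(M) = 0.72170^5 = 0.195787
P(M+2) = 5 × 0.72170^4 × 0.27830^1 = 0.377494
P(M+4) = 10 × 0.72170^3 × 0.27830^2 = 0.291136
P(M+6) = 10 × 0.72170^2 × 0.27830^3 = 0.112267
P(M+8) = 5 × 0.72170^1 × 0.27830^4 = 0.021646
P(M+10) = 0.27830^5 = 0.001669
The M+2 peak is largest (0.377494); scaling to 100 gives 51.9 : 100.0 : 77.1 : 29.7 : 5.7 : 0.4.

51.9 : 100.0 : 77.1 : 29.7 : 5.7 : 0.4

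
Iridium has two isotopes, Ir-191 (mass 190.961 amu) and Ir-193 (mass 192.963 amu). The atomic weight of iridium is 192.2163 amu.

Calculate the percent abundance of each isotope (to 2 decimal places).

Ir-191: 37.30%, Ir-193: 62.70%

Let x be the fractional abundance of Ir-191; then Ir-193 has abundance 1 − x.
190.961·x + 192.963·(1 − x) = 192.2163
(190.961 − 192.963)·x = 192.2163 − 192.963
x = -0.7467 / -2.002 = 0.37298 → 37.30% Ir-191, 62.70% Ir-193.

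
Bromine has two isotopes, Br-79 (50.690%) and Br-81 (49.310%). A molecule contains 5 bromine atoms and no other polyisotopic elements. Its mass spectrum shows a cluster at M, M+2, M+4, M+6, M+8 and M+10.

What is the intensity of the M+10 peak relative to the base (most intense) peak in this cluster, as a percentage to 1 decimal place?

(0.50690 + 0.49310)^5 gives M 0.0335, M+2 0.1628, M+4 0.3167, M+6 0.3081, M+8 0.1498, M+10 0.0292; the largest is M+4.
P(M+4) = C(5,2) × 0.50690^3 × 0.49310^2 = 10 × 0.13024674 × 0.24314761 = 0.316692 (base)
P(M+10) = C(5,5) × 0.50690^0 × 0.49310^5 = 1 × 1.0000 × 0.02915245 = 0.029152
Relative intensity = 0.029152 / 0.316692 × 100 = 9.2

9.2%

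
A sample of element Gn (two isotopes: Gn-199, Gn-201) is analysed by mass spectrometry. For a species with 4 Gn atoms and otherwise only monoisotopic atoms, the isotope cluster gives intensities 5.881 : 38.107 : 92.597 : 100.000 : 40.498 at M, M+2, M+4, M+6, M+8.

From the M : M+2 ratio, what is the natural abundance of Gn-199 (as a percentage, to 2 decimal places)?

Write p for the Gn-199 fraction. I(M+2)/I(M) = [C(4,1)·p^3·(1−p)] / p^4 = 4·(1−p)/p = 38.107/5.881 = 6.4797
(1−p)/p = 6.4797/4 = 1.6199  ⇒  p = 1/(1 + 1.6199) = 0.3817
Gn-199: 38.17%, Gn-201: 61.83%.

38.17%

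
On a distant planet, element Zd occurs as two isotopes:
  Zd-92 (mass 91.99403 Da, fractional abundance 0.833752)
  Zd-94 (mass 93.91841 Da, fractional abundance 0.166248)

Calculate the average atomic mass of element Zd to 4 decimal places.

92.3140 Da

Average mass = Σ (abundance × isotope mass) = 0.833752 × 91.99403 + 0.166248 × 93.91841
= 76.700207 + 15.613748 = 92.313955 Da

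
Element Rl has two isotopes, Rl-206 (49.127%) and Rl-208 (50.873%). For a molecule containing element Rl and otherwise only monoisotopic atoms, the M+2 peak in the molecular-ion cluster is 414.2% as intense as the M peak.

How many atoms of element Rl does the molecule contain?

4

The M+2/M ratio from n Rl atoms is n · q/p = n · 0.50873/0.49127.
n = 4.142 × 0.49127/0.50873 = 4.00 ≈ 4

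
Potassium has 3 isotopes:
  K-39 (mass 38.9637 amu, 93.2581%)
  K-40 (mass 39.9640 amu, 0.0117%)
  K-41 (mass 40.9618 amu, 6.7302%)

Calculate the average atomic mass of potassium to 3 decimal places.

39.098 amu

Weight each isotope mass by its fractional abundance: 0.932581 × 38.9637 + 0.000117 × 39.9640 + 0.067302 × 40.9618
= 36.33681 + 0.00468 + 2.75681 = 39.09830 amu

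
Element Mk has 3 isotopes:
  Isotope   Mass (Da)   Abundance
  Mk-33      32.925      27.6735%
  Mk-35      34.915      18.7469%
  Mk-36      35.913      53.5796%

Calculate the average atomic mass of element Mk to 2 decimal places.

34.90 Da

Average mass = Σ (abundance × isotope mass) = 0.276735 × 32.925 + 0.187469 × 34.915 + 0.535796 × 35.913
= 9.1115 + 6.5455 + 19.2420 = 34.8990 Da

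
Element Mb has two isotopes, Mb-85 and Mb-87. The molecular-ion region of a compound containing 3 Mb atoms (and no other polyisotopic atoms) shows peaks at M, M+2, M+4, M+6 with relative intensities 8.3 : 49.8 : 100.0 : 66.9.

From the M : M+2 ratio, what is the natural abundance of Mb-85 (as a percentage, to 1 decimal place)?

33.3%

Let p = fractional abundance of Mb-85. I(M+2)/I(M) = [C(3,1)·p^2·(1−p)] / p^3 = 3·(1−p)/p = 49.8/8.3 = 6.0000
(1−p)/p = 6.0000/3 = 2.0000  ⇒  p = 1/(1 + 2.0000) = 0.3333
Mb-85: 33.3%, Mb-87: 66.7%.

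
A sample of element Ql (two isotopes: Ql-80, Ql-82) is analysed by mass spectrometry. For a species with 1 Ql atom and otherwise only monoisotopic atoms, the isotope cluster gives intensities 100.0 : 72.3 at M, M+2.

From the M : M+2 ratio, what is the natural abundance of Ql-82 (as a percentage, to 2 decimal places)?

41.96%

Write p for the Ql-80 fraction. I(M+2)/I(M) = [C(1,1)·p^0·(1−p)] / p^1 = 1·(1−p)/p = 72.3/100.0 = 0.7230
(1−p)/p = 0.7230/1 = 0.7230  ⇒  p = 1/(1 + 0.7230) = 0.5804
Ql-80: 58.04%, Ql-82: 41.96%.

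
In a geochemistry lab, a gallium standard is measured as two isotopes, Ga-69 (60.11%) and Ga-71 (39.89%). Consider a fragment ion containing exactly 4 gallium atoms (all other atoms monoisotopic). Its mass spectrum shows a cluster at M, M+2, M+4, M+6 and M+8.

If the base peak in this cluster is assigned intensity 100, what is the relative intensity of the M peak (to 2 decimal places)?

37.67

Binomial terms of (0.6011 + 0.3989)^4: M 0.1306, M+2 0.3465, M+4 0.3450, M+6 0.1526, M+8 0.0253 → M+2 is the base peak.
P(M+2) = C(4,1) × 0.6011^3 × 0.3989^1 = 4 × 0.21719018 × 0.3989 = 0.346549 (base)
P(M) = C(4,0) × 0.6011^4 × 0.3989^0 = 1 × 0.13055302 × 1.0000 = 0.130553
Relative intensity = 0.130553 / 0.346549 × 100 = 37.67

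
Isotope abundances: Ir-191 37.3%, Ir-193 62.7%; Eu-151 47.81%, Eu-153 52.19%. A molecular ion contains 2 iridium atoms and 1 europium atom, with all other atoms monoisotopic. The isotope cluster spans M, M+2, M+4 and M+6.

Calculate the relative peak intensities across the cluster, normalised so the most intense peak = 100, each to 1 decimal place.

Iridium pattern (n=2): 0.139129 : 0.467742 : 0.393129
Europium pattern (n=1): 0.4781 : 0.5219
Convolve the two distributions (both contribute in 2-u steps):
  M: 0.139129×0.4781 = 0.066518
  M+2: 0.139129×0.5219 + 0.467742×0.4781 = 0.296239
  M+4: 0.467742×0.5219 + 0.393129×0.4781 = 0.432070
  M+6: 0.393129×0.5219 = 0.205174
Scale to base peak (0.432070) = 100: 15.4 : 68.6 : 100.0 : 47.5

15.4 : 68.6 : 100.0 : 47.5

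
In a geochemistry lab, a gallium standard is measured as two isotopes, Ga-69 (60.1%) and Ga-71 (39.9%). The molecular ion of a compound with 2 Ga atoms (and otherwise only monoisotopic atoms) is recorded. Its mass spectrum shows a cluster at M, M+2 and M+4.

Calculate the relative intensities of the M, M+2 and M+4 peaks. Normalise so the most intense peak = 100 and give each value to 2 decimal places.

75.31 : 100.00 : 33.19

Each Ga atom is independently Ga-69 (p = 0.601) or Ga-71 (q = 0.399); the cluster is the binomial expansion (p + q)^2.
P(M) = 0.601^2 = 0.361201
P(M+2) = 2 × 0.601^1 × 0.399^1 = 0.479598
P(M+4) = 0.399^2 = 0.159201
The M+2 peak is largest (0.479598); scaling to 100 gives 75.31 : 100.00 : 33.19.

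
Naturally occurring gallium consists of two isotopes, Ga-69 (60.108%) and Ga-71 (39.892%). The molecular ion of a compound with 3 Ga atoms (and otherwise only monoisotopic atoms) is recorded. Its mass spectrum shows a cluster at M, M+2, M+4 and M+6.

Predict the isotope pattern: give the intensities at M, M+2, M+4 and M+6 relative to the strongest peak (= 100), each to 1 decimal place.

50.2 : 100.0 : 66.4 : 14.7

The 3 Ga atoms are independent, so intensities follow the terms of (0.60108 + 0.39892)^3.
P(M) = 0.60108^3 = 0.217169
P(M+2) = 3 × 0.60108^2 × 0.39892^1 = 0.432386
P(M+4) = 3 × 0.60108^1 × 0.39892^2 = 0.286963
P(M+6) = 0.39892^3 = 0.063483
The M+2 peak is largest (0.432386); scaling to 100 gives 50.2 : 100.0 : 66.4 : 14.7.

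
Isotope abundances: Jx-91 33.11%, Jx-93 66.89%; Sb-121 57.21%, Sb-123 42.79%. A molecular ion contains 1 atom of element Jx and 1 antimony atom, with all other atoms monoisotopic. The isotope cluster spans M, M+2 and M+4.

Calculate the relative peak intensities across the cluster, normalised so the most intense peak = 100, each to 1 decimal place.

36.1 : 100.0 : 54.6

Element Jx pattern (n=1): 0.3311 : 0.6689
Antimony pattern (n=1): 0.5721 : 0.4279
Convolve the two distributions (both contribute in 2-u steps):
  M: 0.3311×0.5721 = 0.189422
  M+2: 0.3311×0.4279 + 0.6689×0.5721 = 0.524355
  M+4: 0.6689×0.4279 = 0.286222
Scale to base peak (0.524355) = 100: 36.1 : 100.0 : 54.6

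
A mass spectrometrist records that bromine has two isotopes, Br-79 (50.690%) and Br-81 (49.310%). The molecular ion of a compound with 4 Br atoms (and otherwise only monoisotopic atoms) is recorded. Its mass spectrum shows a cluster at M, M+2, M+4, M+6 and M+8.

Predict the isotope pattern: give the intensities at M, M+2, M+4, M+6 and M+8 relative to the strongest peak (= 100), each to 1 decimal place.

17.6 : 68.5 : 100.0 : 64.9 : 15.8

The 4 Br atoms are independent, so intensities follow the terms of (0.50690 + 0.49310)^4.
P(M) = 0.50690^4 = 0.066022
P(M+2) = 4 × 0.50690^3 × 0.49310^1 = 0.256899
P(M+4) = 6 × 0.50690^2 × 0.49310^2 = 0.374857
P(M+6) = 4 × 0.50690^1 × 0.49310^3 = 0.243101
P(M+8) = 0.49310^4 = 0.059121
The M+4 peak is largest (0.374857); scaling to 100 gives 17.6 : 68.5 : 100.0 : 64.9 : 15.8.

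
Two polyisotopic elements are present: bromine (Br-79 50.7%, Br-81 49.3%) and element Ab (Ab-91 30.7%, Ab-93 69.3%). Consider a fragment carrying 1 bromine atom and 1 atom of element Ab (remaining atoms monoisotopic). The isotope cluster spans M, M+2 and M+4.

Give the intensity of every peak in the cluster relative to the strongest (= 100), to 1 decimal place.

31.0 : 100.0 : 68.0

Bromine pattern (n=1): 0.5070 : 0.4930
Element Ab pattern (n=1): 0.3070 : 0.6930
Convolve the two distributions (both contribute in 2-u steps):
  M: 0.5070×0.3070 = 0.155649
  M+2: 0.5070×0.6930 + 0.4930×0.3070 = 0.502702
  M+4: 0.4930×0.6930 = 0.341649
Scale to base peak (0.502702) = 100: 31.0 : 100.0 : 68.0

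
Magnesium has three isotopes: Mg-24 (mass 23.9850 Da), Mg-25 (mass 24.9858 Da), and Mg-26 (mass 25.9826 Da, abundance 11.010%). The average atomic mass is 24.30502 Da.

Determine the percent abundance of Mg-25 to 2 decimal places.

Let x and y be the fractions of Mg-24 and Mg-25. Then x + y = 1 − 0.11010 = 0.88990 and 23.9850x + 24.9858y = 24.30502 − 0.11010×25.9826 = 21.44433574.
Substituting: 23.9850x + 24.9858(0.88990 − x) = 21.44433574
(23.9850 − 24.9858)x = -0.79052768  ⇒  x = 0.78990, y = 0.10000
Mg-24: 78.99%, Mg-25: 10.00%.

10.00%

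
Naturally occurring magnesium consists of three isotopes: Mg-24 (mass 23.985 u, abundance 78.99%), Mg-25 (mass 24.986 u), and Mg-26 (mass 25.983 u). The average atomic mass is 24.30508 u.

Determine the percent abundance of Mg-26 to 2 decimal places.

Let x and y be the fractions of Mg-25 and Mg-26. Then x + y = 1 − 0.7899 = 0.2101 and 24.986x + 25.983y = 24.30508 − 0.7899×23.985 = 5.3593285.
Substituting: 24.986x + 25.983(0.2101 − x) = 5.3593285
(24.986 − 25.983)x = -0.0996998  ⇒  x = 0.10000, y = 0.11010
Mg-25: 10.00%, Mg-26: 11.01%.

11.01%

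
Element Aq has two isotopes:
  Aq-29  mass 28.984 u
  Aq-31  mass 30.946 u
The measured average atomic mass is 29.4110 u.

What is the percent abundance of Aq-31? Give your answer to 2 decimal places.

Let x be the fractional abundance of Aq-29; then Aq-31 has abundance 1 − x.
28.984·x + 30.946·(1 − x) = 29.4110
(28.984 − 30.946)·x = 29.4110 − 30.946
x = -1.5350 / -1.962 = 0.78236 → 78.24% Aq-29, 21.76% Aq-31.

21.76%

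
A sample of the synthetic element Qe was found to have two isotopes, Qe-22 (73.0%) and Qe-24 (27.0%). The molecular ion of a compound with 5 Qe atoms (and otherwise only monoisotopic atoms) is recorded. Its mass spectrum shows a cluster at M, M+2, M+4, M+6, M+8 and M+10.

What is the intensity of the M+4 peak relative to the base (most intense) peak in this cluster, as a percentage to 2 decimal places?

73.97%

(0.730 + 0.270)^5 gives M 0.2073, M+2 0.3834, M+4 0.2836, M+6 0.1049, M+8 0.0194, M+10 0.0014; the largest is M+2.
P(M+2) = C(5,1) × 0.730^4 × 0.270^1 = 5 × 0.28398241 × 0.2700 = 0.383376 (base)
P(M+4) = C(5,2) × 0.730^3 × 0.270^2 = 10 × 0.389017 × 0.0729 = 0.283593
Relative intensity = 0.283593 / 0.383376 × 100 = 73.97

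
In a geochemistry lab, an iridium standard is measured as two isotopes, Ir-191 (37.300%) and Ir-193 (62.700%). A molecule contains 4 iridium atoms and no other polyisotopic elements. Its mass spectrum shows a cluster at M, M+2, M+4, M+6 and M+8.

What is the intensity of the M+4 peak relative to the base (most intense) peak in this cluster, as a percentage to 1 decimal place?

89.2%

(0.37300 + 0.62700)^4 gives M 0.0194, M+2 0.1302, M+4 0.3282, M+6 0.3678, M+8 0.1546; the largest is M+6.
P(M+6) = C(4,3) × 0.37300^1 × 0.62700^3 = 4 × 0.3730 × 0.24649188 = 0.367766 (base)
P(M+4) = C(4,2) × 0.37300^2 × 0.62700^2 = 6 × 0.139129 × 0.393129 = 0.328174
Relative intensity = 0.328174 / 0.367766 × 100 = 89.2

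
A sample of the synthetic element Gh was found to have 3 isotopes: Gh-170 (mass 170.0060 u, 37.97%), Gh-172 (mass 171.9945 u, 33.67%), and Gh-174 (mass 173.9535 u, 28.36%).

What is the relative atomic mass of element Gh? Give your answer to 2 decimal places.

Weight each isotope mass by its fractional abundance: 0.3797 × 170.0060 + 0.3367 × 171.9945 + 0.2836 × 173.9535
= 64.55128 + 57.91055 + 49.33321 = 171.79504 u

171.80 u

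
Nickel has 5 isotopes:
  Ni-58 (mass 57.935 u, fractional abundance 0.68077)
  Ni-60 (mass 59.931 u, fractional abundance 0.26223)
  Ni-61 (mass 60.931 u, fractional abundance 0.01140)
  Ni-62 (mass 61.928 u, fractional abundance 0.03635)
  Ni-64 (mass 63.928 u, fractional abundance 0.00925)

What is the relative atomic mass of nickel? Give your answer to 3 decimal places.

58.693 u

The abundance-weighted mean is 0.68077 × 57.935 + 0.26223 × 59.931 + 0.01140 × 60.931 + 0.03635 × 61.928 + 0.00925 × 63.928
= 39.4404 + 15.7157 + 0.6946 + 2.2511 + 0.5913 = 58.6931 u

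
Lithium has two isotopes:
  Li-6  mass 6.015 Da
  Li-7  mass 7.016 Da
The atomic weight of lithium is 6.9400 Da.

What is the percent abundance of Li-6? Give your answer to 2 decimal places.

7.59%

Writing the weighted mean with unknown fraction x of Li-6:
6.015·x + 7.016·(1 − x) = 6.9400
(6.015 − 7.016)·x = 6.9400 − 7.016
x = -0.0760 / -1.001 = 0.07592 → 7.59% Li-6, 92.41% Li-7.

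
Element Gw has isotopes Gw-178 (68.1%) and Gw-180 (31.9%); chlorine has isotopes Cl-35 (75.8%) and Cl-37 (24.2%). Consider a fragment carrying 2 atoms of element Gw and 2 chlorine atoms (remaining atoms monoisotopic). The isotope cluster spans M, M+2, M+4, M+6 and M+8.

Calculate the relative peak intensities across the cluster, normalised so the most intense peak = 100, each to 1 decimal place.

Element Gw pattern (n=2): 0.463761 : 0.434478 : 0.101761
Chlorine pattern (n=2): 0.574564 : 0.366872 : 0.058564
Convolve the two distributions (both contribute in 2-u steps):
  M: 0.463761×0.574564 = 0.266460
  M+2: 0.463761×0.366872 + 0.434478×0.574564 = 0.419776
  M+4: 0.463761×0.058564 + 0.434478×0.366872 + 0.101761×0.574564 = 0.245026
  M+6: 0.434478×0.058564 + 0.101761×0.366872 = 0.062778
  M+8: 0.101761×0.058564 = 0.005960
Scale to base peak (0.419776) = 100: 63.5 : 100.0 : 58.4 : 15.0 : 1.4

63.5 : 100.0 : 58.4 : 15.0 : 1.4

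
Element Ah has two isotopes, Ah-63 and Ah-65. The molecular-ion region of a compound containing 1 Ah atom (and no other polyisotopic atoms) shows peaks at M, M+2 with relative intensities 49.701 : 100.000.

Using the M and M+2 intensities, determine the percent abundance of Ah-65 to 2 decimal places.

If p is the fraction of Ah that is Ah-63, then I(M+2)/I(M) = [C(1,1)·p^0·(1−p)] / p^1 = 1·(1−p)/p = 100.000/49.701 = 2.0120
(1−p)/p = 2.0120/1 = 2.0120  ⇒  p = 1/(1 + 2.0120) = 0.3320
Ah-63: 33.20%, Ah-65: 66.80%.

66.80%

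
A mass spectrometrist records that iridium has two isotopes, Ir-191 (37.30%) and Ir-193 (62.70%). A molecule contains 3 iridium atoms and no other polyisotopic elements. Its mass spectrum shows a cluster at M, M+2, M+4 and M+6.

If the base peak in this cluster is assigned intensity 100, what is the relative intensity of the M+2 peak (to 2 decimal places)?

(0.3730 + 0.6270)^3 gives M 0.0519, M+2 0.2617, M+4 0.4399, M+6 0.2465; the largest is M+4.
P(M+4) = C(3,2) × 0.3730^1 × 0.6270^2 = 3 × 0.3730 × 0.393129 = 0.439911 (base)
P(M+2) = C(3,1) × 0.3730^2 × 0.6270^1 = 3 × 0.139129 × 0.6270 = 0.261702
Relative intensity = 0.261702 / 0.439911 × 100 = 59.49

59.49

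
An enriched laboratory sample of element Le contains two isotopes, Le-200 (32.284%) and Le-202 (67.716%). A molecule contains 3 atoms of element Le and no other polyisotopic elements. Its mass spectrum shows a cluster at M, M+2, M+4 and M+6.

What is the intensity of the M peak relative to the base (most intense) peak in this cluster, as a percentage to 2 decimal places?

Binomial terms of (0.32284 + 0.67716)^3: M 0.0336, M+2 0.2117, M+4 0.4441, M+6 0.3105 → M+4 is the base peak.
P(M+4) = C(3,2) × 0.32284^1 × 0.67716^2 = 3 × 0.32284 × 0.45854567 = 0.444111 (base)
P(M) = C(3,0) × 0.32284^3 × 0.67716^0 = 1 × 0.03364821 × 1.0000 = 0.033648
Relative intensity = 0.033648 / 0.444111 × 100 = 7.58

7.58%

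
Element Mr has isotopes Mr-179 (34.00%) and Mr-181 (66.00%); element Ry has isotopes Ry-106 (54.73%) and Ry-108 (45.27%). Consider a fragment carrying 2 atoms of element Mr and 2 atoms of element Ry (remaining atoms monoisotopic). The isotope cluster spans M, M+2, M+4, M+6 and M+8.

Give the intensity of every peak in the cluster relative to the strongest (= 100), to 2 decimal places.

9.20 : 50.91 : 100.00 : 81.75 : 23.71

Element Mr pattern (n=2): 0.1156 : 0.4488 : 0.4356
Element Ry pattern (n=2): 0.29953729 : 0.49552542 : 0.20493729
Convolve the two distributions (both contribute in 2-u steps):
  M: 0.1156×0.29953729 = 0.034627
  M+2: 0.1156×0.49552542 + 0.4488×0.29953729 = 0.191715
  M+4: 0.1156×0.20493729 + 0.4488×0.49552542 + 0.4356×0.29953729 = 0.376561
  M+6: 0.4488×0.20493729 + 0.4356×0.49552542 = 0.307827
  M+8: 0.4356×0.20493729 = 0.089271
Scale to base peak (0.376561) = 100: 9.20 : 50.91 : 100.00 : 81.75 : 23.71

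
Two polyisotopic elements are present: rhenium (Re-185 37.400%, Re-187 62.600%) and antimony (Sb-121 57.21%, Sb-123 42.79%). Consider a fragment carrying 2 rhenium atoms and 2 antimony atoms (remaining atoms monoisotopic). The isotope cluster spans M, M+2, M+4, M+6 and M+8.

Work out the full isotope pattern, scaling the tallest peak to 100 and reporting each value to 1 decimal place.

Rhenium pattern (n=2): 0.139876 : 0.468248 : 0.391876
Antimony pattern (n=2): 0.32729841 : 0.48960318 : 0.18309841
Convolve the two distributions (both contribute in 2-u steps):
  M: 0.139876×0.32729841 = 0.045781
  M+2: 0.139876×0.48960318 + 0.468248×0.32729841 = 0.221741
  M+4: 0.139876×0.18309841 + 0.468248×0.48960318 + 0.391876×0.32729841 = 0.383127
  M+6: 0.468248×0.18309841 + 0.391876×0.48960318 = 0.277599
  M+8: 0.391876×0.18309841 = 0.071752
Scale to base peak (0.383127) = 100: 11.9 : 57.9 : 100.0 : 72.5 : 18.7

11.9 : 57.9 : 100.0 : 72.5 : 18.7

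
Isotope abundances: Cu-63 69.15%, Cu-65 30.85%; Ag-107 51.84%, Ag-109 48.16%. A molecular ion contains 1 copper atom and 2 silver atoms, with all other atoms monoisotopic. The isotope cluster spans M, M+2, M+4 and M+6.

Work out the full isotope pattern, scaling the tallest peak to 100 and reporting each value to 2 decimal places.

43.40 : 100.00 : 73.43 : 16.71

Copper pattern (n=1): 0.6915 : 0.3085
Silver pattern (n=2): 0.26873856 : 0.49932288 : 0.23193856
Convolve the two distributions (both contribute in 2-u steps):
  M: 0.6915×0.26873856 = 0.185833
  M+2: 0.6915×0.49932288 + 0.3085×0.26873856 = 0.428188
  M+4: 0.6915×0.23193856 + 0.3085×0.49932288 = 0.314427
  M+6: 0.3085×0.23193856 = 0.071553
Scale to base peak (0.428188) = 100: 43.40 : 100.00 : 73.43 : 16.71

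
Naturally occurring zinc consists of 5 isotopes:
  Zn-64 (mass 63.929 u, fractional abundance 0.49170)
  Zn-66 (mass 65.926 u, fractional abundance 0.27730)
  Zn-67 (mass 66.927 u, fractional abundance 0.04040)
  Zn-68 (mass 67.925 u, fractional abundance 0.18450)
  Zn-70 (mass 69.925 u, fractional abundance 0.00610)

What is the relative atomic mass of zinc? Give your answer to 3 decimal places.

65.378 u

Weight each isotope mass by its fractional abundance: 0.49170 × 63.929 + 0.27730 × 65.926 + 0.04040 × 66.927 + 0.18450 × 67.925 + 0.00610 × 69.925
= 31.4339 + 18.2813 + 2.7039 + 12.5322 + 0.4265 = 65.3778 u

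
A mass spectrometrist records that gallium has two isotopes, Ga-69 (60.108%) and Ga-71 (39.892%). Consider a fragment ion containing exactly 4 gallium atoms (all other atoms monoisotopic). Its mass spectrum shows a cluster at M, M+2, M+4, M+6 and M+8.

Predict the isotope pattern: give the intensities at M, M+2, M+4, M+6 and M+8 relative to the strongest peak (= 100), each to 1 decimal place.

37.7 : 100.0 : 99.6 : 44.0 : 7.3

Expanding (0.60108 + 0.39892)^4:
P(M) = 0.60108^4 = 0.130536
P(M+2) = 4 × 0.60108^3 × 0.39892^1 = 0.346531
P(M+4) = 6 × 0.60108^2 × 0.39892^2 = 0.344975
P(M+6) = 4 × 0.60108^1 × 0.39892^3 = 0.152633
P(M+8) = 0.39892^4 = 0.025325
The M+2 peak is largest (0.346531); scaling to 100 gives 37.7 : 100.0 : 99.6 : 44.0 : 7.3.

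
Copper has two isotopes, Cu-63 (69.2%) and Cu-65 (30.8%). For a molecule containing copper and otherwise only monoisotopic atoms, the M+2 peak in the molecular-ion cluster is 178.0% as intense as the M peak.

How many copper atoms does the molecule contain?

The M+2/M ratio from n Cu atoms is n · q/p = n · 0.308/0.692.
n = 1.780 × 0.692/0.308 = 4.00 ≈ 4

4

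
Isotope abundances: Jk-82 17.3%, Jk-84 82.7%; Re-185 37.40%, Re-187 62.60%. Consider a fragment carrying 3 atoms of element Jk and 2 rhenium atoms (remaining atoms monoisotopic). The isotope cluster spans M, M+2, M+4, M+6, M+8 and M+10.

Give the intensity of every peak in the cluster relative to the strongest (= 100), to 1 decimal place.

0.2 : 3.2 : 21.4 : 67.9 : 100.0 : 54.9

Element Jk pattern (n=3): 0.00517772 : 0.07425385 : 0.35495915 : 0.56560928
Rhenium pattern (n=2): 0.139876 : 0.468248 : 0.391876
Convolve the two distributions (both contribute in 2-u steps):
  M: 0.00517772×0.139876 = 0.000724
  M+2: 0.00517772×0.468248 + 0.07425385×0.139876 = 0.012811
  M+4: 0.00517772×0.391876 + 0.07425385×0.468248 + 0.35495915×0.139876 = 0.086449
  M+6: 0.07425385×0.391876 + 0.35495915×0.468248 + 0.56560928×0.139876 = 0.274422
  M+8: 0.35495915×0.391876 + 0.56560928×0.468248 = 0.403945
  M+10: 0.56560928×0.391876 = 0.221649
Scale to base peak (0.403945) = 100: 0.2 : 3.2 : 21.4 : 67.9 : 100.0 : 54.9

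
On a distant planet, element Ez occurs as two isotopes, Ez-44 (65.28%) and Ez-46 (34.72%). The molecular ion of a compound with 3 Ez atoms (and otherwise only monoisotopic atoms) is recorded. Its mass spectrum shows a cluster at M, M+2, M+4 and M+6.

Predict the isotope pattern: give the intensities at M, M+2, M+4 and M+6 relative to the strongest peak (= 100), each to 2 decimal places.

The 3 Ez atoms are independent, so intensities follow the terms of (0.6528 + 0.3472)^3.
P(M) = 0.6528^3 = 0.278189
P(M+2) = 3 × 0.6528^2 × 0.3472^1 = 0.443876
P(M+4) = 3 × 0.6528^1 × 0.3472^2 = 0.236081
P(M+6) = 0.3472^3 = 0.041854
The M+2 peak is largest (0.443876); scaling to 100 gives 62.67 : 100.00 : 53.19 : 9.43.

62.67 : 100.00 : 53.19 : 9.43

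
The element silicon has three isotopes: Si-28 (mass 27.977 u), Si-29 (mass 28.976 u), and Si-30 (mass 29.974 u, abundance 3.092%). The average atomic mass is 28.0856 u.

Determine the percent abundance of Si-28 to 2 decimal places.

92.22%

The remaining 96.908% is split between Si-28 (fraction x) and Si-29 (fraction 0.96908 − x).
Substituting: 27.977x + 28.976(0.96908 − x) = 27.15880392
(27.977 − 28.976)x = -0.92125816  ⇒  x = 0.92218, y = 0.04690
Si-28: 92.22%, Si-29: 4.69%.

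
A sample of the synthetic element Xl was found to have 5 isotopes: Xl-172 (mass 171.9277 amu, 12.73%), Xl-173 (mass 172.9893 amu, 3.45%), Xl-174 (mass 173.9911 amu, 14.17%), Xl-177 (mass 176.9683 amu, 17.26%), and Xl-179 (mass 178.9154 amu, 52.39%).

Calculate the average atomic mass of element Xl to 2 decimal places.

Ar = Σ fᵢ·mᵢ = 0.1273 × 171.9277 + 0.0345 × 172.9893 + 0.1417 × 173.9911 + 0.1726 × 176.9683 + 0.5239 × 178.9154
= 21.88640 + 5.96813 + 24.65454 + 30.54473 + 93.73378 = 176.78758 amu

176.79 amu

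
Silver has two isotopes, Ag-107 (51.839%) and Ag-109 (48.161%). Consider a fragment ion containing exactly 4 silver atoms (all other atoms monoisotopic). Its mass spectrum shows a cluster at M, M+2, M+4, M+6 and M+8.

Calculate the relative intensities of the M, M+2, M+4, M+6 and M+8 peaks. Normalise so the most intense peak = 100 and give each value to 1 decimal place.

19.3 : 71.8 : 100.0 : 61.9 : 14.4

Expanding (0.51839 + 0.48161)^4:
P(M) = 0.51839^4 = 0.072215
P(M+2) = 4 × 0.51839^3 × 0.48161^1 = 0.268365
P(M+4) = 6 × 0.51839^2 × 0.48161^2 = 0.373986
P(M+6) = 4 × 0.51839^1 × 0.48161^3 = 0.231634
P(M+8) = 0.48161^4 = 0.053800
The M+4 peak is largest (0.373986); scaling to 100 gives 19.3 : 71.8 : 100.0 : 61.9 : 14.4.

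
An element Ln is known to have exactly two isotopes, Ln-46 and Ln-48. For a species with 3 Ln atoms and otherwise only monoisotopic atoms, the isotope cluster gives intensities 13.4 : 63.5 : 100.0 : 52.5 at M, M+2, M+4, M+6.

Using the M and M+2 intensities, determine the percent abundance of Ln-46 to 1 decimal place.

Write p for the Ln-46 fraction. I(M+2)/I(M) = [C(3,1)·p^2·(1−p)] / p^3 = 3·(1−p)/p = 63.5/13.4 = 4.7388
(1−p)/p = 4.7388/3 = 1.5796  ⇒  p = 1/(1 + 1.5796) = 0.3877
Ln-46: 38.8%, Ln-48: 61.2%.

38.8%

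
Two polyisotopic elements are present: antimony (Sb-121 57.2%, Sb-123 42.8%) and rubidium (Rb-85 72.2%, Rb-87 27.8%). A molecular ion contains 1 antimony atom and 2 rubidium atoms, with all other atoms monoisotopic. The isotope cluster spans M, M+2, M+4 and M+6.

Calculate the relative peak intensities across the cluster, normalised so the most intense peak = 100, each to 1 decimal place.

Antimony pattern (n=1): 0.5720 : 0.4280
Rubidium pattern (n=2): 0.521284 : 0.401432 : 0.077284
Convolve the two distributions (both contribute in 2-u steps):
  M: 0.5720×0.521284 = 0.298174
  M+2: 0.5720×0.401432 + 0.4280×0.521284 = 0.452729
  M+4: 0.5720×0.077284 + 0.4280×0.401432 = 0.216019
  M+6: 0.4280×0.077284 = 0.033078
Scale to base peak (0.452729) = 100: 65.9 : 100.0 : 47.7 : 7.3

65.9 : 100.0 : 47.7 : 7.3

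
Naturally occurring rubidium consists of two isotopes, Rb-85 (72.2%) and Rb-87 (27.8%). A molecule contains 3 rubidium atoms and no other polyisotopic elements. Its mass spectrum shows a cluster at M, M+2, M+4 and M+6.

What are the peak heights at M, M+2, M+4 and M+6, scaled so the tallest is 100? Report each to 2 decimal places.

Expanding (0.722 + 0.278)^3:
P(M) = 0.722^3 = 0.376367
P(M+2) = 3 × 0.722^2 × 0.278^1 = 0.434751
P(M+4) = 3 × 0.722^1 × 0.278^2 = 0.167397
P(M+6) = 0.278^3 = 0.021485
The M+2 peak is largest (0.434751); scaling to 100 gives 86.57 : 100.00 : 38.50 : 4.94.

86.57 : 100.00 : 38.50 : 4.94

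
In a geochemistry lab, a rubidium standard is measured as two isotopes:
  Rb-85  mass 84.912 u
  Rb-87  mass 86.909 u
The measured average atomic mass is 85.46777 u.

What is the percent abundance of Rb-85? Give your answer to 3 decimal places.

72.170%

With x = fraction of Rb-85 (so Rb-87 is 1 − x):
84.912·x + 86.909·(1 − x) = 85.46777
(84.912 − 86.909)·x = 85.46777 − 86.909
x = -1.44123 / -1.997 = 0.72170 → 72.170% Rb-85, 27.830% Rb-87.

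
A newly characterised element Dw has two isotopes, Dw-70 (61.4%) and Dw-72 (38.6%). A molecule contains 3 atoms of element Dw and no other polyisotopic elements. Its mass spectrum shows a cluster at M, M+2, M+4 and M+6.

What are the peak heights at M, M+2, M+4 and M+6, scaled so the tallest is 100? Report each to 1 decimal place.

53.0 : 100.0 : 62.9 : 13.2

Expanding (0.614 + 0.386)^3:
P(M) = 0.614^3 = 0.231476
P(M+2) = 3 × 0.614^2 × 0.386^1 = 0.436561
P(M+4) = 3 × 0.614^1 × 0.386^2 = 0.274451
P(M+6) = 0.386^3 = 0.057512
The M+2 peak is largest (0.436561); scaling to 100 gives 53.0 : 100.0 : 62.9 : 13.2.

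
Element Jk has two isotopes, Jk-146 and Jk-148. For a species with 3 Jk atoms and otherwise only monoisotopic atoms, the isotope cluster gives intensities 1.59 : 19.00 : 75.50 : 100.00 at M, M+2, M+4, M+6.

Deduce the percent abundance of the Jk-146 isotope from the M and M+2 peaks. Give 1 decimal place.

20.1%

Let p = fractional abundance of Jk-146. I(M+2)/I(M) = [C(3,1)·p^2·(1−p)] / p^3 = 3·(1−p)/p = 19.00/1.59 = 11.9497
(1−p)/p = 11.9497/3 = 3.9832  ⇒  p = 1/(1 + 3.9832) = 0.2007
Jk-146: 20.1%, Jk-148: 79.9%.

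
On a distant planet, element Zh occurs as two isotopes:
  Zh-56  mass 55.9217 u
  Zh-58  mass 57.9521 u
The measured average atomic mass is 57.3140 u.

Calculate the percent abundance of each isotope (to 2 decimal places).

Zh-56: 31.43%, Zh-58: 68.57%

Writing the weighted mean with unknown fraction x of Zh-56:
55.9217·x + 57.9521·(1 − x) = 57.3140
(55.9217 − 57.9521)·x = 57.3140 − 57.9521
x = -0.6381 / -2.0304 = 0.31427 → 31.43% Zh-56, 68.57% Zh-58.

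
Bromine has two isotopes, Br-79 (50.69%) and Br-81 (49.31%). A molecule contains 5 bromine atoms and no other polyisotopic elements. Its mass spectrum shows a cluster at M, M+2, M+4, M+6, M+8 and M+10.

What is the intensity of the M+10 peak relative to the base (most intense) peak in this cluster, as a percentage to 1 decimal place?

(0.5069 + 0.4931)^5 gives M 0.0335, M+2 0.1628, M+4 0.3167, M+6 0.3081, M+8 0.1498, M+10 0.0292; the largest is M+4.
P(M+4) = C(5,2) × 0.5069^3 × 0.4931^2 = 10 × 0.13024674 × 0.24314761 = 0.316692 (base)
P(M+10) = C(5,5) × 0.5069^0 × 0.4931^5 = 1 × 1.0000 × 0.02915245 = 0.029152
Relative intensity = 0.029152 / 0.316692 × 100 = 9.2

9.2%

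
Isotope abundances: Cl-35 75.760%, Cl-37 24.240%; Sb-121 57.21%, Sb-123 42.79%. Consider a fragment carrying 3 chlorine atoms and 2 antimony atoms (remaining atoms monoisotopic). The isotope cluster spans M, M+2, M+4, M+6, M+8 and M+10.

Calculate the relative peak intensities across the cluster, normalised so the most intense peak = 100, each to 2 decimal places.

40.72 : 100.00 : 93.76 : 41.91 : 8.99 : 0.75

Chlorine pattern (n=3): 0.4348304 : 0.41738208 : 0.13354464 : 0.01424288
Antimony pattern (n=2): 0.32729841 : 0.48960318 : 0.18309841
Convolve the two distributions (both contribute in 2-u steps):
  M: 0.4348304×0.32729841 = 0.142319
  M+2: 0.4348304×0.48960318 + 0.41738208×0.32729841 = 0.349503
  M+4: 0.4348304×0.18309841 + 0.41738208×0.48960318 + 0.13354464×0.32729841 = 0.327677
  M+6: 0.41738208×0.18309841 + 0.13354464×0.48960318 + 0.01424288×0.32729841 = 0.146468
  M+8: 0.13354464×0.18309841 + 0.01424288×0.48960318 = 0.031425
  M+10: 0.01424288×0.18309841 = 0.002608
Scale to base peak (0.349503) = 100: 40.72 : 100.00 : 93.76 : 41.91 : 8.99 : 0.75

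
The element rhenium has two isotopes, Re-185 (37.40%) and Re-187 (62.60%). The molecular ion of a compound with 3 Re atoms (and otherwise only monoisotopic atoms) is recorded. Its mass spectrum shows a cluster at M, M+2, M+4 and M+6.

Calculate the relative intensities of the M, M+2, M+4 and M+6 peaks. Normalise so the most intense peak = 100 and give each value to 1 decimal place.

11.9 : 59.7 : 100.0 : 55.8

Expanding (0.3740 + 0.6260)^3:
P(M) = 0.3740^3 = 0.052314
P(M+2) = 3 × 0.3740^2 × 0.6260^1 = 0.262687
P(M+4) = 3 × 0.3740^1 × 0.6260^2 = 0.439685
P(M+6) = 0.6260^3 = 0.245314
The M+4 peak is largest (0.439685); scaling to 100 gives 11.9 : 59.7 : 100.0 : 55.8.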